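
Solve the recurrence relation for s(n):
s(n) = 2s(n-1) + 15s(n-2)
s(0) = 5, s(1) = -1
Characteristic equation: x² - 2x - 15 = 0, which factors as (x - (5))(x - (-3)) = 0.
Roots r₁ = 5, r₂ = -3 (distinct).
General solution: s(n) = A·(5)^n + B·(-3)^n.
From s(0) = 5: A + B = 5.
From s(1) = -1: 5A - 3B = -1.
Solving: A = \frac{7}{4}, B = \frac{13}{4}.
So s(n) = \frac{13 \left(-3\right)^{n}}{4} + \frac{7 \cdot 5^{n}}{4}.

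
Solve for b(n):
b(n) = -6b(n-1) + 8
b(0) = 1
First-order linear non-homogeneous.
Homogeneous solution: b_h(n) = A·(-6)^n.
Try constant particular solution b_p = K: K = -6K + 8 ⇒ K = \frac{8}{7}.
General: b(n) = A·(-6)^n + \frac{8}{7}.
Apply b(0) = 1: A + \frac{8}{7} = 1 ⇒ A = - \frac{1}{7}.
So b(n) = \frac{8}{7} - \frac{\left(-6\right)^{n}}{7}.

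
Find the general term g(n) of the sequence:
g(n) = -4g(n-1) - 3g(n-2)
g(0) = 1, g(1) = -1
Characteristic equation: x² + 4x + 3 = 0, which factors as (x - (-3))(x - (-1)) = 0.
Roots r₁ = -3, r₂ = -1 (distinct).
General solution: g(n) = A·(-3)^n + B·(-1)^n.
From g(0) = 1: A + B = 1.
From g(1) = -1: -3A - B = -1.
Solving: A = 0, B = 1.
So g(n) = \left(-1\right)^{n}.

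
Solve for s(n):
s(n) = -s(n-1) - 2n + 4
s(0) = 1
First-order linear with linear forcing.
Homogeneous solution: s_h(n) = A·(-1)^n.
Try particular s_p(n) = pn + q. Substituting:
  pn + q = -(p(n-1) + q) - 2n + 4.
Matching the n-coefficient: p = -p - 2 ⇒ p = -1.
Matching constants: q = p - q + 4 ⇒ q = \frac{3}{2}.
General: s(n) = A·(-1)^n - n + \frac{3}{2}.
Apply s(0) = 1: A + \frac{3}{2} = 1 ⇒ A = - \frac{1}{2}.
So s(n) = - \frac{\left(-1\right)^{n}}{2} - n + \frac{3}{2}.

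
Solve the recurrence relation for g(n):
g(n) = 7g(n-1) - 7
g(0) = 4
First-order linear non-homogeneous.
Homogeneous solution: g_h(n) = A·(7)^n.
Try constant particular solution g_p = K: K = 7K - 7 ⇒ K = \frac{7}{6}.
General: g(n) = A·(7)^n + \frac{7}{6}.
Apply g(0) = 4: A + \frac{7}{6} = 4 ⇒ A = \frac{17}{6}.
So g(n) = \frac{17 \cdot 7^{n}}{6} + \frac{7}{6}.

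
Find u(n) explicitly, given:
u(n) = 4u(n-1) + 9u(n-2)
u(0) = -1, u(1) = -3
Characteristic equation: x² - 4x - 9 = 0.
Discriminant Δ = (4)² + 4·(9) = 52.
Roots r₁,₂ = (4 ± √52)/2, so r₁ = 2 + \sqrt{13}, r₂ = 2 - \sqrt{13}.
General solution: u(n) = A·r₁^n + B·r₂^n.
From the initial conditions, A + B = -1 and r₁A + r₂B = -3.
Since r₁ - r₂ = √52: A = (-3 - (-1)r₂)/√52 = - \frac{1}{2} - \frac{\sqrt{13}}{26}, and B = -1 - A = - \frac{1}{2} + \frac{\sqrt{13}}{26}.
So u(n) = \left(- \frac{1}{2} - \frac{\sqrt{13}}{26}\right)\left(2 + \sqrt{13}\right)^n + \left(- \frac{1}{2} + \frac{\sqrt{13}}{26}\right)\left(2 - \sqrt{13}\right)^n.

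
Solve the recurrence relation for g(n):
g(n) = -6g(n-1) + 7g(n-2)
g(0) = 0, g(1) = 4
Characteristic equation: x² + 6x - 7 = 0, which factors as (x - (1))(x - (-7)) = 0.
Roots r₁ = 1, r₂ = -7 (distinct).
General solution: g(n) = A·(1)^n + B·(-7)^n.
From g(0) = 0: A + B = 0.
From g(1) = 4: A - 7B = 4.
Solving: A = \frac{1}{2}, B = - \frac{1}{2}.
So g(n) = \frac{1}{2} - \frac{\left(-7\right)^{n}}{2}.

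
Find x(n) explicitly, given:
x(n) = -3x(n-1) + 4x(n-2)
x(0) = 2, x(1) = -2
Characteristic equation: x² + 3x - 4 = 0, which factors as (x - (1))(x - (-4)) = 0.
Roots r₁ = 1, r₂ = -4 (distinct).
General solution: x(n) = A·(1)^n + B·(-4)^n.
From x(0) = 2: A + B = 2.
From x(1) = -2: A - 4B = -2.
Solving: A = \frac{6}{5}, B = \frac{4}{5}.
So x(n) = \frac{4 \left(-4\right)^{n}}{5} + \frac{6}{5}.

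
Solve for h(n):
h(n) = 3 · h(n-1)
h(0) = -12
Pure geometric recurrence with ratio 3.
By induction h(n) = h(0) · (3)^n = - 12 \cdot 3^{n}.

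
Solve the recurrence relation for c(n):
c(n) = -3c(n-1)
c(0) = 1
This is a homogeneous first-order recurrence with ratio -3.
By induction c(n) = c(0) · (-3)^n = \left(-3\right)^{n}.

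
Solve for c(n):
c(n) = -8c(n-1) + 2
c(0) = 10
First-order linear non-homogeneous.
Homogeneous solution: c_h(n) = A·(-8)^n.
Try constant particular solution c_p = K: K = -8K + 2 ⇒ K = \frac{2}{9}.
General: c(n) = A·(-8)^n + \frac{2}{9}.
Apply c(0) = 10: A + \frac{2}{9} = 10 ⇒ A = \frac{88}{9}.
So c(n) = \frac{88 \left(-8\right)^{n}}{9} + \frac{2}{9}.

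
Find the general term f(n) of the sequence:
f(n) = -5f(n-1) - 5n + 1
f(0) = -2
First-order linear with linear forcing.
Homogeneous solution: f_h(n) = A·(-5)^n.
Try particular f_p(n) = pn + q. Substituting:
  pn + q = -5(p(n-1) + q) - 5n + 1.
Matching the n-coefficient: p = -5p - 5 ⇒ p = - \frac{5}{6}.
Matching constants: q = 5p - 5q + 1 ⇒ q = - \frac{19}{36}.
General: f(n) = A·(-5)^n - \frac{5 n}{6} - \frac{19}{36}.
Apply f(0) = -2: A - \frac{19}{36} = -2 ⇒ A = - \frac{53}{36}.
So f(n) = - \frac{53 \left(-5\right)^{n}}{36} - \frac{5 n}{6} - \frac{19}{36}.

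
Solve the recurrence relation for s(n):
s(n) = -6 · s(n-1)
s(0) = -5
Pure geometric recurrence with ratio -6.
By induction s(n) = s(0) · (-6)^n = - 5 \left(-6\right)^{n}.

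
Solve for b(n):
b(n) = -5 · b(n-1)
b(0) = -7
Pure geometric recurrence with ratio -5.
By induction b(n) = b(0) · (-5)^n = - 7 \left(-5\right)^{n}.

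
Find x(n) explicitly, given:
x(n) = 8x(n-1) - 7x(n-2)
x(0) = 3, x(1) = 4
Characteristic equation: x² - 8x + 7 = 0, which factors as (x - (1))(x - (7)) = 0.
Roots r₁ = 1, r₂ = 7 (distinct).
General solution: x(n) = A·(1)^n + B·(7)^n.
From x(0) = 3: A + B = 3.
From x(1) = 4: A + 7B = 4.
Solving: A = \frac{17}{6}, B = \frac{1}{6}.
So x(n) = \frac{7^{n}}{6} + \frac{17}{6}.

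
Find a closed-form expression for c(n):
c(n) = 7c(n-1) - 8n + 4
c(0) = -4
First-order linear with linear forcing.
Homogeneous solution: c_h(n) = A·(7)^n.
Try particular c_p(n) = pn + q. Substituting:
  pn + q = 7(p(n-1) + q) - 8n + 4.
Matching the n-coefficient: p = 7p - 8 ⇒ p = \frac{4}{3}.
Matching constants: q = -7p + 7q + 4 ⇒ q = \frac{8}{9}.
General: c(n) = A·(7)^n + \frac{4 n}{3} + \frac{8}{9}.
Apply c(0) = -4: A + \frac{8}{9} = -4 ⇒ A = - \frac{44}{9}.
So c(n) = - \frac{44 \cdot 7^{n}}{9} + \frac{4 n}{3} + \frac{8}{9}.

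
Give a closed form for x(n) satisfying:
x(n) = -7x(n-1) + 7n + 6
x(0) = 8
First-order linear with linear forcing.
Homogeneous solution: x_h(n) = A·(-7)^n.
Try particular x_p(n) = pn + q. Substituting:
  pn + q = -7(p(n-1) + q) + 7n + 6.
Matching the n-coefficient: p = -7p + 7 ⇒ p = \frac{7}{8}.
Matching constants: q = 7p - 7q + 6 ⇒ q = \frac{97}{64}.
General: x(n) = A·(-7)^n + \frac{7 n}{8} + \frac{97}{64}.
Apply x(0) = 8: A + \frac{97}{64} = 8 ⇒ A = \frac{415}{64}.
So x(n) = \frac{415 \left(-7\right)^{n}}{64} + \frac{7 n}{8} + \frac{97}{64}.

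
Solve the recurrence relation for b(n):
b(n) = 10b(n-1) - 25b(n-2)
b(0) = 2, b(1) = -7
Characteristic equation: x² - 10x + 25 = 0, which is (x - (5))².
Repeated root r = 5.
General solution: b(n) = (A + Bn)·(5)^n.
From b(0) = 2: A = 2.
From b(1) = -7: (A + B)·(5) = -7 ⇒ B = - \frac{17}{5}.
So b(n) = \left(2 - \frac{17 n}{5}\right) \cdot (5)^n.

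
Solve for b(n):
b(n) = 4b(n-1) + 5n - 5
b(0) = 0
First-order linear with linear forcing.
Homogeneous solution: b_h(n) = A·(4)^n.
Try particular b_p(n) = pn + q. Substituting:
  pn + q = 4(p(n-1) + q) + 5n - 5.
Matching the n-coefficient: p = 4p + 5 ⇒ p = - \frac{5}{3}.
Matching constants: q = -4p + 4q - 5 ⇒ q = - \frac{5}{9}.
General: b(n) = A·(4)^n - \frac{5 n}{3} - \frac{5}{9}.
Apply b(0) = 0: A - \frac{5}{9} = 0 ⇒ A = \frac{5}{9}.
So b(n) = \frac{5 \cdot 4^{n}}{9} - \frac{5 n}{3} - \frac{5}{9}.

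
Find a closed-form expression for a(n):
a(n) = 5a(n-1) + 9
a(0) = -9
First-order linear non-homogeneous.
Homogeneous solution: a_h(n) = A·(5)^n.
Try constant particular solution a_p = K: K = 5K + 9 ⇒ K = - \frac{9}{4}.
General: a(n) = A·(5)^n - \frac{9}{4}.
Apply a(0) = -9: A - \frac{9}{4} = -9 ⇒ A = - \frac{27}{4}.
So a(n) = - \frac{27 \cdot 5^{n}}{4} - \frac{9}{4}.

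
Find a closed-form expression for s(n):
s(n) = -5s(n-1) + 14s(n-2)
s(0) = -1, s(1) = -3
Characteristic equation: x² + 5x - 14 = 0, which factors as (x - (2))(x - (-7)) = 0.
Roots r₁ = 2, r₂ = -7 (distinct).
General solution: s(n) = A·(2)^n + B·(-7)^n.
From s(0) = -1: A + B = -1.
From s(1) = -3: 2A - 7B = -3.
Solving: A = - \frac{10}{9}, B = \frac{1}{9}.
So s(n) = \frac{\left(-7\right)^{n}}{9} - \frac{10 \cdot 2^{n}}{9}.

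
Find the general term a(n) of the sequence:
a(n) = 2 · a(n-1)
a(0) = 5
Pure geometric recurrence with ratio 2.
By induction a(n) = a(0) · (2)^n = 5 \cdot 2^{n}.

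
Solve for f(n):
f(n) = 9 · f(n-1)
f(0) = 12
Pure geometric recurrence with ratio 9.
By induction f(n) = f(0) · (9)^n = 12 \cdot 9^{n}.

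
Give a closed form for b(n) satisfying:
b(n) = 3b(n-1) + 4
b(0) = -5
First-order linear non-homogeneous.
Homogeneous solution: b_h(n) = A·(3)^n.
Try constant particular solution b_p = K: K = 3K + 4 ⇒ K = -2.
General: b(n) = A·(3)^n - 2.
Apply b(0) = -5: A - 2 = -5 ⇒ A = -3.
So b(n) = - 3 \cdot 3^{n} - 2.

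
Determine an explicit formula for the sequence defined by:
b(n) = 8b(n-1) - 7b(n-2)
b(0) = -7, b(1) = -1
Characteristic equation: x² - 8x + 7 = 0, which factors as (x - (7))(x - (1)) = 0.
Roots r₁ = 7, r₂ = 1 (distinct).
General solution: b(n) = A·(7)^n + B·(1)^n.
From b(0) = -7: A + B = -7.
From b(1) = -1: 7A + B = -1.
Solving: A = 1, B = -8.
So b(n) = 7^{n} - 8.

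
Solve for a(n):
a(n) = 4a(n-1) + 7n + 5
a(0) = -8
First-order linear with linear forcing.
Homogeneous solution: a_h(n) = A·(4)^n.
Try particular a_p(n) = pn + q. Substituting:
  pn + q = 4(p(n-1) + q) + 7n + 5.
Matching the n-coefficient: p = 4p + 7 ⇒ p = - \frac{7}{3}.
Matching constants: q = -4p + 4q + 5 ⇒ q = - \frac{43}{9}.
General: a(n) = A·(4)^n - \frac{7 n}{3} - \frac{43}{9}.
Apply a(0) = -8: A - \frac{43}{9} = -8 ⇒ A = - \frac{29}{9}.
So a(n) = - \frac{29 \cdot 4^{n}}{9} - \frac{7 n}{3} - \frac{43}{9}.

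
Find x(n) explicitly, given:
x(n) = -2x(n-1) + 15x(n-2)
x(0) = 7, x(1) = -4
Characteristic equation: x² + 2x - 15 = 0, which factors as (x - (-5))(x - (3)) = 0.
Roots r₁ = -5, r₂ = 3 (distinct).
General solution: x(n) = A·(-5)^n + B·(3)^n.
From x(0) = 7: A + B = 7.
From x(1) = -4: -5A + 3B = -4.
Solving: A = \frac{25}{8}, B = \frac{31}{8}.
So x(n) = \frac{25 \left(-5\right)^{n}}{8} + \frac{31 \cdot 3^{n}}{8}.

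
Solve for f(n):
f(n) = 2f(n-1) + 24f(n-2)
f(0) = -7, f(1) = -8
Characteristic equation: x² - 2x - 24 = 0, which factors as (x - (-4))(x - (6)) = 0.
Roots r₁ = -4, r₂ = 6 (distinct).
General solution: f(n) = A·(-4)^n + B·(6)^n.
From f(0) = -7: A + B = -7.
From f(1) = -8: -4A + 6B = -8.
Solving: A = - \frac{17}{5}, B = - \frac{18}{5}.
So f(n) = - \frac{17 \left(-4\right)^{n}}{5} - \frac{18 \cdot 6^{n}}{5}.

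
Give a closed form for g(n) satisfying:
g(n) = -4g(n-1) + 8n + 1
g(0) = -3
First-order linear with linear forcing.
Homogeneous solution: g_h(n) = A·(-4)^n.
Try particular g_p(n) = pn + q. Substituting:
  pn + q = -4(p(n-1) + q) + 8n + 1.
Matching the n-coefficient: p = -4p + 8 ⇒ p = \frac{8}{5}.
Matching constants: q = 4p - 4q + 1 ⇒ q = \frac{37}{25}.
General: g(n) = A·(-4)^n + \frac{8 n}{5} + \frac{37}{25}.
Apply g(0) = -3: A + \frac{37}{25} = -3 ⇒ A = - \frac{112}{25}.
So g(n) = - \frac{112 \left(-4\right)^{n}}{25} + \frac{8 n}{5} + \frac{37}{25}.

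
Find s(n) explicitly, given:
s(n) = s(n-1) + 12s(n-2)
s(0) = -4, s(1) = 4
Characteristic equation: x² - x - 12 = 0, which factors as (x - (4))(x - (-3)) = 0.
Roots r₁ = 4, r₂ = -3 (distinct).
General solution: s(n) = A·(4)^n + B·(-3)^n.
From s(0) = -4: A + B = -4.
From s(1) = 4: 4A - 3B = 4.
Solving: A = - \frac{8}{7}, B = - \frac{20}{7}.
So s(n) = - \frac{20 \left(-3\right)^{n}}{7} - \frac{8 \cdot 4^{n}}{7}.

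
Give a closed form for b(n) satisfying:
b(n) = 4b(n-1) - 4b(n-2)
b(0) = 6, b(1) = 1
Characteristic equation: x² - 4x + 4 = 0, which is (x - (2))².
Repeated root r = 2.
General solution: b(n) = (A + Bn)·(2)^n.
From b(0) = 6: A = 6.
From b(1) = 1: (A + B)·(2) = 1 ⇒ B = - \frac{11}{2}.
So b(n) = \left(6 - \frac{11 n}{2}\right) \cdot (2)^n.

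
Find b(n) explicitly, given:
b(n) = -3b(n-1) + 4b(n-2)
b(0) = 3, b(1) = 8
Characteristic equation: x² + 3x - 4 = 0, which factors as (x - (-4))(x - (1)) = 0.
Roots r₁ = -4, r₂ = 1 (distinct).
General solution: b(n) = A·(-4)^n + B·(1)^n.
From b(0) = 3: A + B = 3.
From b(1) = 8: -4A + B = 8.
Solving: A = -1, B = 4.
So b(n) = 4 - \left(-4\right)^{n}.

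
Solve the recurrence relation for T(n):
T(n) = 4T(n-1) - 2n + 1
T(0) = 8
First-order linear with linear forcing.
Homogeneous solution: T_h(n) = A·(4)^n.
Try particular T_p(n) = pn + q. Substituting:
  pn + q = 4(p(n-1) + q) - 2n + 1.
Matching the n-coefficient: p = 4p - 2 ⇒ p = \frac{2}{3}.
Matching constants: q = -4p + 4q + 1 ⇒ q = \frac{5}{9}.
General: T(n) = A·(4)^n + \frac{2 n}{3} + \frac{5}{9}.
Apply T(0) = 8: A + \frac{5}{9} = 8 ⇒ A = \frac{67}{9}.
So T(n) = \frac{67 \cdot 4^{n}}{9} + \frac{2 n}{3} + \frac{5}{9}.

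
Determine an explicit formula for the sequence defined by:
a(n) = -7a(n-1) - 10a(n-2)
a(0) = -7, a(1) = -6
Characteristic equation: x² + 7x + 10 = 0, which factors as (x - (-5))(x - (-2)) = 0.
Roots r₁ = -5, r₂ = -2 (distinct).
General solution: a(n) = A·(-5)^n + B·(-2)^n.
From a(0) = -7: A + B = -7.
From a(1) = -6: -5A - 2B = -6.
Solving: A = \frac{20}{3}, B = - \frac{41}{3}.
So a(n) = - \frac{41 \left(-2\right)^{n}}{3} + \frac{20 \left(-5\right)^{n}}{3}.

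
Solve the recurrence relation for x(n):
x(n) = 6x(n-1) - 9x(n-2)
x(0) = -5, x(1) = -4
Characteristic equation: x² - 6x + 9 = 0, which is (x - (3))².
Repeated root r = 3.
General solution: x(n) = (A + Bn)·(3)^n.
From x(0) = -5: A = -5.
From x(1) = -4: (A + B)·(3) = -4 ⇒ B = \frac{11}{3}.
So x(n) = \left(\frac{11 n}{3} - 5\right) \cdot (3)^n.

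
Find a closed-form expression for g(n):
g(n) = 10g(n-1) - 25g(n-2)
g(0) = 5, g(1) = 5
Characteristic equation: x² - 10x + 25 = 0, which is (x - (5))².
Repeated root r = 5.
General solution: g(n) = (A + Bn)·(5)^n.
From g(0) = 5: A = 5.
From g(1) = 5: (A + B)·(5) = 5 ⇒ B = -4.
So g(n) = \left(5 - 4 n\right) \cdot (5)^n.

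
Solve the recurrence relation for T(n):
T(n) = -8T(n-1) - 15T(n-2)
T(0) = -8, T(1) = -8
Characteristic equation: x² + 8x + 15 = 0, which factors as (x - (-5))(x - (-3)) = 0.
Roots r₁ = -5, r₂ = -3 (distinct).
General solution: T(n) = A·(-5)^n + B·(-3)^n.
From T(0) = -8: A + B = -8.
From T(1) = -8: -5A - 3B = -8.
Solving: A = 16, B = -24.
So T(n) = - 24 \left(-3\right)^{n} + 16 \left(-5\right)^{n}.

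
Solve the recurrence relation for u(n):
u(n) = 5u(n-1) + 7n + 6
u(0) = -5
First-order linear with linear forcing.
Homogeneous solution: u_h(n) = A·(5)^n.
Try particular u_p(n) = pn + q. Substituting:
  pn + q = 5(p(n-1) + q) + 7n + 6.
Matching the n-coefficient: p = 5p + 7 ⇒ p = - \frac{7}{4}.
Matching constants: q = -5p + 5q + 6 ⇒ q = - \frac{59}{16}.
General: u(n) = A·(5)^n - \frac{7 n}{4} - \frac{59}{16}.
Apply u(0) = -5: A - \frac{59}{16} = -5 ⇒ A = - \frac{21}{16}.
So u(n) = - \frac{21 \cdot 5^{n}}{16} - \frac{7 n}{4} - \frac{59}{16}.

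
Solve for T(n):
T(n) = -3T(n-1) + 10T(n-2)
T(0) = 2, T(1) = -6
Characteristic equation: x² + 3x - 10 = 0, which factors as (x - (2))(x - (-5)) = 0.
Roots r₁ = 2, r₂ = -5 (distinct).
General solution: T(n) = A·(2)^n + B·(-5)^n.
From T(0) = 2: A + B = 2.
From T(1) = -6: 2A - 5B = -6.
Solving: A = \frac{4}{7}, B = \frac{10}{7}.
So T(n) = \frac{10 \left(-5\right)^{n}}{7} + \frac{4 \cdot 2^{n}}{7}.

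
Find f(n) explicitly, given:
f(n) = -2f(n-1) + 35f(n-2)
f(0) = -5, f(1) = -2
Characteristic equation: x² + 2x - 35 = 0, which factors as (x - (5))(x - (-7)) = 0.
Roots r₁ = 5, r₂ = -7 (distinct).
General solution: f(n) = A·(5)^n + B·(-7)^n.
From f(0) = -5: A + B = -5.
From f(1) = -2: 5A - 7B = -2.
Solving: A = - \frac{37}{12}, B = - \frac{23}{12}.
So f(n) = - \frac{23 \left(-7\right)^{n}}{12} - \frac{37 \cdot 5^{n}}{12}.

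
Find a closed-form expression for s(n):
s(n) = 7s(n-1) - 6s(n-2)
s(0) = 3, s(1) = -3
Characteristic equation: x² - 7x + 6 = 0, which factors as (x - (6))(x - (1)) = 0.
Roots r₁ = 6, r₂ = 1 (distinct).
General solution: s(n) = A·(6)^n + B·(1)^n.
From s(0) = 3: A + B = 3.
From s(1) = -3: 6A + B = -3.
Solving: A = - \frac{6}{5}, B = \frac{21}{5}.
So s(n) = \frac{21}{5} - \frac{6 \cdot 6^{n}}{5}.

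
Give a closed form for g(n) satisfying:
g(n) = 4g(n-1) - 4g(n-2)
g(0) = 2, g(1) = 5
Characteristic equation: x² - 4x + 4 = 0, which is (x - (2))².
Repeated root r = 2.
General solution: g(n) = (A + Bn)·(2)^n.
From g(0) = 2: A = 2.
From g(1) = 5: (A + B)·(2) = 5 ⇒ B = \frac{1}{2}.
So g(n) = \left(\frac{n}{2} + 2\right) \cdot (2)^n.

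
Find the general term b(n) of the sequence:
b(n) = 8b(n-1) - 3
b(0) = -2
First-order linear non-homogeneous.
Homogeneous solution: b_h(n) = A·(8)^n.
Try constant particular solution b_p = K: K = 8K - 3 ⇒ K = \frac{3}{7}.
General: b(n) = A·(8)^n + \frac{3}{7}.
Apply b(0) = -2: A + \frac{3}{7} = -2 ⇒ A = - \frac{17}{7}.
So b(n) = \frac{3}{7} - \frac{17 \cdot 8^{n}}{7}.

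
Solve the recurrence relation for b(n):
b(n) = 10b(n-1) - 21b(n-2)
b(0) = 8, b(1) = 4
Characteristic equation: x² - 10x + 21 = 0, which factors as (x - (7))(x - (3)) = 0.
Roots r₁ = 7, r₂ = 3 (distinct).
General solution: b(n) = A·(7)^n + B·(3)^n.
From b(0) = 8: A + B = 8.
From b(1) = 4: 7A + 3B = 4.
Solving: A = -5, B = 13.
So b(n) = 13 \cdot 3^{n} - 5 \cdot 7^{n}.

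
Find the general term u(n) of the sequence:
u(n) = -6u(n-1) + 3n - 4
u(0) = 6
First-order linear with linear forcing.
Homogeneous solution: u_h(n) = A·(-6)^n.
Try particular u_p(n) = pn + q. Substituting:
  pn + q = -6(p(n-1) + q) + 3n - 4.
Matching the n-coefficient: p = -6p + 3 ⇒ p = \frac{3}{7}.
Matching constants: q = 6p - 6q - 4 ⇒ q = - \frac{10}{49}.
General: u(n) = A·(-6)^n + \frac{3 n}{7} - \frac{10}{49}.
Apply u(0) = 6: A - \frac{10}{49} = 6 ⇒ A = \frac{304}{49}.
So u(n) = \frac{304 \left(-6\right)^{n}}{49} + \frac{3 n}{7} - \frac{10}{49}.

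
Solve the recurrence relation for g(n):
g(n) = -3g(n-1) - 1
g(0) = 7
First-order linear non-homogeneous.
Homogeneous solution: g_h(n) = A·(-3)^n.
Try constant particular solution g_p = K: K = -3K - 1 ⇒ K = - \frac{1}{4}.
General: g(n) = A·(-3)^n - \frac{1}{4}.
Apply g(0) = 7: A - \frac{1}{4} = 7 ⇒ A = \frac{29}{4}.
So g(n) = \frac{29 \left(-3\right)^{n}}{4} - \frac{1}{4}.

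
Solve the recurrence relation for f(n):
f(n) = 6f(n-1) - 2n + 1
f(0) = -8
First-order linear with linear forcing.
Homogeneous solution: f_h(n) = A·(6)^n.
Try particular f_p(n) = pn + q. Substituting:
  pn + q = 6(p(n-1) + q) - 2n + 1.
Matching the n-coefficient: p = 6p - 2 ⇒ p = \frac{2}{5}.
Matching constants: q = -6p + 6q + 1 ⇒ q = \frac{7}{25}.
General: f(n) = A·(6)^n + \frac{2 n}{5} + \frac{7}{25}.
Apply f(0) = -8: A + \frac{7}{25} = -8 ⇒ A = - \frac{207}{25}.
So f(n) = - \frac{207 \cdot 6^{n}}{25} + \frac{2 n}{5} + \frac{7}{25}.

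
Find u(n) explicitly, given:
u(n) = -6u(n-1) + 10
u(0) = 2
First-order linear non-homogeneous.
Homogeneous solution: u_h(n) = A·(-6)^n.
Try constant particular solution u_p = K: K = -6K + 10 ⇒ K = \frac{10}{7}.
General: u(n) = A·(-6)^n + \frac{10}{7}.
Apply u(0) = 2: A + \frac{10}{7} = 2 ⇒ A = \frac{4}{7}.
So u(n) = \frac{4 \left(-6\right)^{n}}{7} + \frac{10}{7}.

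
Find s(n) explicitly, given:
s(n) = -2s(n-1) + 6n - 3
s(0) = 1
First-order linear with linear forcing.
Homogeneous solution: s_h(n) = A·(-2)^n.
Try particular s_p(n) = pn + q. Substituting:
  pn + q = -2(p(n-1) + q) + 6n - 3.
Matching the n-coefficient: p = -2p + 6 ⇒ p = 2.
Matching constants: q = 2p - 2q - 3 ⇒ q = \frac{1}{3}.
General: s(n) = A·(-2)^n + 2 n + \frac{1}{3}.
Apply s(0) = 1: A + \frac{1}{3} = 1 ⇒ A = \frac{2}{3}.
So s(n) = \frac{2 \left(-2\right)^{n}}{3} + 2 n + \frac{1}{3}.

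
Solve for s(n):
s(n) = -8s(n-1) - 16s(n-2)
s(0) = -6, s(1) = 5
Characteristic equation: x² + 8x + 16 = 0, which is (x - (-4))².
Repeated root r = -4.
General solution: s(n) = (A + Bn)·(-4)^n.
From s(0) = -6: A = -6.
From s(1) = 5: (A + B)·(-4) = 5 ⇒ B = \frac{19}{4}.
So s(n) = \left(\frac{19 n}{4} - 6\right) \cdot (-4)^n.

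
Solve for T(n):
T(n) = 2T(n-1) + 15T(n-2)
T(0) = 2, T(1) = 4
Characteristic equation: x² - 2x - 15 = 0, which factors as (x - (5))(x - (-3)) = 0.
Roots r₁ = 5, r₂ = -3 (distinct).
General solution: T(n) = A·(5)^n + B·(-3)^n.
From T(0) = 2: A + B = 2.
From T(1) = 4: 5A - 3B = 4.
Solving: A = \frac{5}{4}, B = \frac{3}{4}.
So T(n) = \frac{3 \left(-3\right)^{n}}{4} + \frac{5 \cdot 5^{n}}{4}.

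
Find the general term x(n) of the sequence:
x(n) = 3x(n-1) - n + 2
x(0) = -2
First-order linear with linear forcing.
Homogeneous solution: x_h(n) = A·(3)^n.
Try particular x_p(n) = pn + q. Substituting:
  pn + q = 3(p(n-1) + q) - n + 2.
Matching the n-coefficient: p = 3p - 1 ⇒ p = \frac{1}{2}.
Matching constants: q = -3p + 3q + 2 ⇒ q = - \frac{1}{4}.
General: x(n) = A·(3)^n + \frac{n}{2} - \frac{1}{4}.
Apply x(0) = -2: A - \frac{1}{4} = -2 ⇒ A = - \frac{7}{4}.
So x(n) = - \frac{7 \cdot 3^{n}}{4} + \frac{n}{2} - \frac{1}{4}.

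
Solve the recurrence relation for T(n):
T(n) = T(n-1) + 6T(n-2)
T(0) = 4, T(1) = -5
Characteristic equation: x² - x - 6 = 0, which factors as (x - (-2))(x - (3)) = 0.
Roots r₁ = -2, r₂ = 3 (distinct).
General solution: T(n) = A·(-2)^n + B·(3)^n.
From T(0) = 4: A + B = 4.
From T(1) = -5: -2A + 3B = -5.
Solving: A = \frac{17}{5}, B = \frac{3}{5}.
So T(n) = \frac{17 \left(-2\right)^{n}}{5} + \frac{3 \cdot 3^{n}}{5}.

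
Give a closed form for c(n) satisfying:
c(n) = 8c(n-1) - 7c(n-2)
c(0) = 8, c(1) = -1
Characteristic equation: x² - 8x + 7 = 0, which factors as (x - (7))(x - (1)) = 0.
Roots r₁ = 7, r₂ = 1 (distinct).
General solution: c(n) = A·(7)^n + B·(1)^n.
From c(0) = 8: A + B = 8.
From c(1) = -1: 7A + B = -1.
Solving: A = - \frac{3}{2}, B = \frac{19}{2}.
So c(n) = \frac{19}{2} - \frac{3 \cdot 7^{n}}{2}.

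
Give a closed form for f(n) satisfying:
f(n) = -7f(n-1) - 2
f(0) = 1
First-order linear non-homogeneous.
Homogeneous solution: f_h(n) = A·(-7)^n.
Try constant particular solution f_p = K: K = -7K - 2 ⇒ K = - \frac{1}{4}.
General: f(n) = A·(-7)^n - \frac{1}{4}.
Apply f(0) = 1: A - \frac{1}{4} = 1 ⇒ A = \frac{5}{4}.
So f(n) = \frac{5 \left(-7\right)^{n}}{4} - \frac{1}{4}.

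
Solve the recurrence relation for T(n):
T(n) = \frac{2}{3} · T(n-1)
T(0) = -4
Pure geometric recurrence with ratio \frac{2}{3}.
By induction T(n) = T(0) · (\frac{2}{3})^n = - 4 \left(\frac{2}{3}\right)^{n}.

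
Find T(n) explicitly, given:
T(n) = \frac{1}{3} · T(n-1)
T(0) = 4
Pure geometric recurrence with ratio \frac{1}{3}.
By induction T(n) = T(0) · (\frac{1}{3})^n = 4 \cdot 3^{- n}.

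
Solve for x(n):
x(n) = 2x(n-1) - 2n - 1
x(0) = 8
First-order linear with linear forcing.
Homogeneous solution: x_h(n) = A·(2)^n.
Try particular x_p(n) = pn + q. Substituting:
  pn + q = 2(p(n-1) + q) - 2n - 1.
Matching the n-coefficient: p = 2p - 2 ⇒ p = 2.
Matching constants: q = -2p + 2q - 1 ⇒ q = 5.
General: x(n) = A·(2)^n + 2 n + 5.
Apply x(0) = 8: A + 5 = 8 ⇒ A = 3.
So x(n) = 3 \cdot 2^{n} + 2 n + 5.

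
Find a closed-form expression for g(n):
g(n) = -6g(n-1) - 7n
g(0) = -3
First-order linear with linear forcing.
Homogeneous solution: g_h(n) = A·(-6)^n.
Try particular g_p(n) = pn + q. Substituting:
  pn + q = -6(p(n-1) + q) - 7n.
Matching the n-coefficient: p = -6p - 7 ⇒ p = -1.
Matching constants: q = 6p - 6q ⇒ q = - \frac{6}{7}.
General: g(n) = A·(-6)^n - n - \frac{6}{7}.
Apply g(0) = -3: A - \frac{6}{7} = -3 ⇒ A = - \frac{15}{7}.
So g(n) = - \frac{15 \left(-6\right)^{n}}{7} - n - \frac{6}{7}.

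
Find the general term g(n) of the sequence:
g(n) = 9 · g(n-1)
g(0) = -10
Pure geometric recurrence with ratio 9.
By induction g(n) = g(0) · (9)^n = - 10 \cdot 9^{n}.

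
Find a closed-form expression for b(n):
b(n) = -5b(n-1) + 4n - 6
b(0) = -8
First-order linear with linear forcing.
Homogeneous solution: b_h(n) = A·(-5)^n.
Try particular b_p(n) = pn + q. Substituting:
  pn + q = -5(p(n-1) + q) + 4n - 6.
Matching the n-coefficient: p = -5p + 4 ⇒ p = \frac{2}{3}.
Matching constants: q = 5p - 5q - 6 ⇒ q = - \frac{4}{9}.
General: b(n) = A·(-5)^n + \frac{2 n}{3} - \frac{4}{9}.
Apply b(0) = -8: A - \frac{4}{9} = -8 ⇒ A = - \frac{68}{9}.
So b(n) = - \frac{68 \left(-5\right)^{n}}{9} + \frac{2 n}{3} - \frac{4}{9}.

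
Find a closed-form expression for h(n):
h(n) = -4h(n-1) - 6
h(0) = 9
First-order linear non-homogeneous.
Homogeneous solution: h_h(n) = A·(-4)^n.
Try constant particular solution h_p = K: K = -4K - 6 ⇒ K = - \frac{6}{5}.
General: h(n) = A·(-4)^n - \frac{6}{5}.
Apply h(0) = 9: A - \frac{6}{5} = 9 ⇒ A = \frac{51}{5}.
So h(n) = \frac{51 \left(-4\right)^{n}}{5} - \frac{6}{5}.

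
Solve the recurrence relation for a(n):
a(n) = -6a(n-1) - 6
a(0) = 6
First-order linear non-homogeneous.
Homogeneous solution: a_h(n) = A·(-6)^n.
Try constant particular solution a_p = K: K = -6K - 6 ⇒ K = - \frac{6}{7}.
General: a(n) = A·(-6)^n - \frac{6}{7}.
Apply a(0) = 6: A - \frac{6}{7} = 6 ⇒ A = \frac{48}{7}.
So a(n) = \frac{48 \left(-6\right)^{n}}{7} - \frac{6}{7}.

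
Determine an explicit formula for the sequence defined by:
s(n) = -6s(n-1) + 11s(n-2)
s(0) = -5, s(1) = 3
Characteristic equation: x² + 6x - 11 = 0.
Discriminant Δ = (-6)² + 4·(11) = 80.
Roots r₁,₂ = (-6 ± √80)/2, so r₁ = -3 + 2 \sqrt{5}, r₂ = - 2 \sqrt{5} - 3.
General solution: s(n) = A·r₁^n + B·r₂^n.
From the initial conditions, A + B = -5 and r₁A + r₂B = 3.
Since r₁ - r₂ = √80: A = (3 - (-5)r₂)/√80 = - \frac{5}{2} - \frac{3 \sqrt{5}}{5}, and B = -5 - A = - \frac{5}{2} + \frac{3 \sqrt{5}}{5}.
So s(n) = \left(- \frac{5}{2} - \frac{3 \sqrt{5}}{5}\right)\left(-3 + 2 \sqrt{5}\right)^n + \left(- \frac{5}{2} + \frac{3 \sqrt{5}}{5}\right)\left(- 2 \sqrt{5} - 3\right)^n.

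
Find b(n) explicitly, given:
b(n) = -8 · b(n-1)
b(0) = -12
Pure geometric recurrence with ratio -8.
By induction b(n) = b(0) · (-8)^n = - 12 \left(-8\right)^{n}.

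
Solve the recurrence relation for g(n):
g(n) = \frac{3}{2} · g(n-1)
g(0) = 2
Pure geometric recurrence with ratio \frac{3}{2}.
By induction g(n) = g(0) · (\frac{3}{2})^n = 2 \left(\frac{3}{2}\right)^{n}.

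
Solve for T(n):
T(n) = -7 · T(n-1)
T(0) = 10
Pure geometric recurrence with ratio -7.
By induction T(n) = T(0) · (-7)^n = 10 \left(-7\right)^{n}.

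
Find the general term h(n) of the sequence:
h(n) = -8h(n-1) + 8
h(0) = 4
First-order linear non-homogeneous.
Homogeneous solution: h_h(n) = A·(-8)^n.
Try constant particular solution h_p = K: K = -8K + 8 ⇒ K = \frac{8}{9}.
General: h(n) = A·(-8)^n + \frac{8}{9}.
Apply h(0) = 4: A + \frac{8}{9} = 4 ⇒ A = \frac{28}{9}.
So h(n) = \frac{28 \left(-8\right)^{n}}{9} + \frac{8}{9}.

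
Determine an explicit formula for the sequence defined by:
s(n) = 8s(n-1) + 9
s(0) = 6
First-order linear non-homogeneous.
Homogeneous solution: s_h(n) = A·(8)^n.
Try constant particular solution s_p = K: K = 8K + 9 ⇒ K = - \frac{9}{7}.
General: s(n) = A·(8)^n - \frac{9}{7}.
Apply s(0) = 6: A - \frac{9}{7} = 6 ⇒ A = \frac{51}{7}.
So s(n) = \frac{51 \cdot 8^{n}}{7} - \frac{9}{7}.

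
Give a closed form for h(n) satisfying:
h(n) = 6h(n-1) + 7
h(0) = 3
First-order linear non-homogeneous.
Homogeneous solution: h_h(n) = A·(6)^n.
Try constant particular solution h_p = K: K = 6K + 7 ⇒ K = - \frac{7}{5}.
General: h(n) = A·(6)^n - \frac{7}{5}.
Apply h(0) = 3: A - \frac{7}{5} = 3 ⇒ A = \frac{22}{5}.
So h(n) = \frac{22 \cdot 6^{n}}{5} - \frac{7}{5}.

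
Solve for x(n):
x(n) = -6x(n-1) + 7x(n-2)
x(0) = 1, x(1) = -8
Characteristic equation: x² + 6x - 7 = 0, which factors as (x - (-7))(x - (1)) = 0.
Roots r₁ = -7, r₂ = 1 (distinct).
General solution: x(n) = A·(-7)^n + B·(1)^n.
From x(0) = 1: A + B = 1.
From x(1) = -8: -7A + B = -8.
Solving: A = \frac{9}{8}, B = - \frac{1}{8}.
So x(n) = \frac{9 \left(-7\right)^{n}}{8} - \frac{1}{8}.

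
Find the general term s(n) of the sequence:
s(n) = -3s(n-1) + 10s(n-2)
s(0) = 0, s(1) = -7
Characteristic equation: x² + 3x - 10 = 0, which factors as (x - (2))(x - (-5)) = 0.
Roots r₁ = 2, r₂ = -5 (distinct).
General solution: s(n) = A·(2)^n + B·(-5)^n.
From s(0) = 0: A + B = 0.
From s(1) = -7: 2A - 5B = -7.
Solving: A = -1, B = 1.
So s(n) = \left(-5\right)^{n} - 2^{n}.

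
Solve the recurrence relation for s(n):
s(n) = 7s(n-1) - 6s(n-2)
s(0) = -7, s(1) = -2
Characteristic equation: x² - 7x + 6 = 0, which factors as (x - (1))(x - (6)) = 0.
Roots r₁ = 1, r₂ = 6 (distinct).
General solution: s(n) = A·(1)^n + B·(6)^n.
From s(0) = -7: A + B = -7.
From s(1) = -2: A + 6B = -2.
Solving: A = -8, B = 1.
So s(n) = 6^{n} - 8.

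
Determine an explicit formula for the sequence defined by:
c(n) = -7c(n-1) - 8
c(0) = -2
First-order linear non-homogeneous.
Homogeneous solution: c_h(n) = A·(-7)^n.
Try constant particular solution c_p = K: K = -7K - 8 ⇒ K = -1.
General: c(n) = A·(-7)^n - 1.
Apply c(0) = -2: A - 1 = -2 ⇒ A = -1.
So c(n) = - \left(-7\right)^{n} - 1.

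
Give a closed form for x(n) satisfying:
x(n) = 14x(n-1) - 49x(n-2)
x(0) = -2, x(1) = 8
Characteristic equation: x² - 14x + 49 = 0, which is (x - (7))².
Repeated root r = 7.
General solution: x(n) = (A + Bn)·(7)^n.
From x(0) = -2: A = -2.
From x(1) = 8: (A + B)·(7) = 8 ⇒ B = \frac{22}{7}.
So x(n) = \left(\frac{22 n}{7} - 2\right) \cdot (7)^n.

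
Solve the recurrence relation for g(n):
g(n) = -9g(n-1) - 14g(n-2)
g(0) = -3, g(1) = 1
Characteristic equation: x² + 9x + 14 = 0, which factors as (x - (-7))(x - (-2)) = 0.
Roots r₁ = -7, r₂ = -2 (distinct).
General solution: g(n) = A·(-7)^n + B·(-2)^n.
From g(0) = -3: A + B = -3.
From g(1) = 1: -7A - 2B = 1.
Solving: A = 1, B = -4.
So g(n) = - 4 \left(-2\right)^{n} + \left(-7\right)^{n}.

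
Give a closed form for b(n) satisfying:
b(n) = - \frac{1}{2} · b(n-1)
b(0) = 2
Pure geometric recurrence with ratio - \frac{1}{2}.
By induction b(n) = b(0) · (- \frac{1}{2})^n = 2 \left(- \frac{1}{2}\right)^{n}.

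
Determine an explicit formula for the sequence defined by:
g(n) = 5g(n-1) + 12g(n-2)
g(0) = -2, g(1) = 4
Characteristic equation: x² - 5x - 12 = 0.
Discriminant Δ = (5)² + 4·(12) = 73.
Roots r₁,₂ = (5 ± √73)/2, so r₁ = \frac{5}{2} + \frac{\sqrt{73}}{2}, r₂ = \frac{5}{2} - \frac{\sqrt{73}}{2}.
General solution: g(n) = A·r₁^n + B·r₂^n.
From the initial conditions, A + B = -2 and r₁A + r₂B = 4.
Since r₁ - r₂ = √73: A = (4 - (-2)r₂)/√73 = -1 + \frac{9 \sqrt{73}}{73}, and B = -2 - A = - \frac{9 \sqrt{73}}{73} - 1.
So g(n) = \left(-1 + \frac{9 \sqrt{73}}{73}\right)\left(\frac{5}{2} + \frac{\sqrt{73}}{2}\right)^n + \left(- \frac{9 \sqrt{73}}{73} - 1\right)\left(\frac{5}{2} - \frac{\sqrt{73}}{2}\right)^n.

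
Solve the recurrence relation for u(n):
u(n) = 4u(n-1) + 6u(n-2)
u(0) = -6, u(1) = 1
Characteristic equation: x² - 4x - 6 = 0.
Discriminant Δ = (4)² + 4·(6) = 40.
Roots r₁,₂ = (4 ± √40)/2, so r₁ = 2 + \sqrt{10}, r₂ = 2 - \sqrt{10}.
General solution: u(n) = A·r₁^n + B·r₂^n.
From the initial conditions, A + B = -6 and r₁A + r₂B = 1.
Since r₁ - r₂ = √40: A = (1 - (-6)r₂)/√40 = -3 + \frac{13 \sqrt{10}}{20}, and B = -6 - A = -3 - \frac{13 \sqrt{10}}{20}.
So u(n) = \left(-3 + \frac{13 \sqrt{10}}{20}\right)\left(2 + \sqrt{10}\right)^n + \left(-3 - \frac{13 \sqrt{10}}{20}\right)\left(2 - \sqrt{10}\right)^n.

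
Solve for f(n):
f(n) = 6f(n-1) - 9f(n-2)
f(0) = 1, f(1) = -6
Characteristic equation: x² - 6x + 9 = 0, which is (x - (3))².
Repeated root r = 3.
General solution: f(n) = (A + Bn)·(3)^n.
From f(0) = 1: A = 1.
From f(1) = -6: (A + B)·(3) = -6 ⇒ B = -3.
So f(n) = \left(1 - 3 n\right) \cdot (3)^n.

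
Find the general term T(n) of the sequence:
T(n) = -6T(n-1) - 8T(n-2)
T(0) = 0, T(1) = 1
Characteristic equation: x² + 6x + 8 = 0, which factors as (x - (-2))(x - (-4)) = 0.
Roots r₁ = -2, r₂ = -4 (distinct).
General solution: T(n) = A·(-2)^n + B·(-4)^n.
From T(0) = 0: A + B = 0.
From T(1) = 1: -2A - 4B = 1.
Solving: A = \frac{1}{2}, B = - \frac{1}{2}.
So T(n) = \frac{\left(-2\right)^{n}}{2} - \frac{\left(-4\right)^{n}}{2}.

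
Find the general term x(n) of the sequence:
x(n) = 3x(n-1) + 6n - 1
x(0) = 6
First-order linear with linear forcing.
Homogeneous solution: x_h(n) = A·(3)^n.
Try particular x_p(n) = pn + q. Substituting:
  pn + q = 3(p(n-1) + q) + 6n - 1.
Matching the n-coefficient: p = 3p + 6 ⇒ p = -3.
Matching constants: q = -3p + 3q - 1 ⇒ q = -4.
General: x(n) = A·(3)^n - 3 n - 4.
Apply x(0) = 6: A - 4 = 6 ⇒ A = 10.
So x(n) = 10 \cdot 3^{n} - 3 n - 4.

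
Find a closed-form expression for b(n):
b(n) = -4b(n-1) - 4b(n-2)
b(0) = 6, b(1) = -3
Characteristic equation: x² + 4x + 4 = 0, which is (x - (-2))².
Repeated root r = -2.
General solution: b(n) = (A + Bn)·(-2)^n.
From b(0) = 6: A = 6.
From b(1) = -3: (A + B)·(-2) = -3 ⇒ B = - \frac{9}{2}.
So b(n) = \left(6 - \frac{9 n}{2}\right) \cdot (-2)^n.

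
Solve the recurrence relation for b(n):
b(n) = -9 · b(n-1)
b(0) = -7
Pure geometric recurrence with ratio -9.
By induction b(n) = b(0) · (-9)^n = - 7 \left(-9\right)^{n}.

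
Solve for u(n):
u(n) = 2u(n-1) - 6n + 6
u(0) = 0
First-order linear with linear forcing.
Homogeneous solution: u_h(n) = A·(2)^n.
Try particular u_p(n) = pn + q. Substituting:
  pn + q = 2(p(n-1) + q) - 6n + 6.
Matching the n-coefficient: p = 2p - 6 ⇒ p = 6.
Matching constants: q = -2p + 2q + 6 ⇒ q = 6.
General: u(n) = A·(2)^n + 6 n + 6.
Apply u(0) = 0: A + 6 = 0 ⇒ A = -6.
So u(n) = - 6 \cdot 2^{n} + 6 n + 6.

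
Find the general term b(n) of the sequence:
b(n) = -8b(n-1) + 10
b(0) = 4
First-order linear non-homogeneous.
Homogeneous solution: b_h(n) = A·(-8)^n.
Try constant particular solution b_p = K: K = -8K + 10 ⇒ K = \frac{10}{9}.
General: b(n) = A·(-8)^n + \frac{10}{9}.
Apply b(0) = 4: A + \frac{10}{9} = 4 ⇒ A = \frac{26}{9}.
So b(n) = \frac{26 \left(-8\right)^{n}}{9} + \frac{10}{9}.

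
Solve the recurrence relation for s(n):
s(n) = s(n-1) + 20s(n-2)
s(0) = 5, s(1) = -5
Characteristic equation: x² - x - 20 = 0, which factors as (x - (-4))(x - (5)) = 0.
Roots r₁ = -4, r₂ = 5 (distinct).
General solution: s(n) = A·(-4)^n + B·(5)^n.
From s(0) = 5: A + B = 5.
From s(1) = -5: -4A + 5B = -5.
Solving: A = \frac{10}{3}, B = \frac{5}{3}.
So s(n) = \frac{10 \left(-4\right)^{n}}{3} + \frac{5 \cdot 5^{n}}{3}.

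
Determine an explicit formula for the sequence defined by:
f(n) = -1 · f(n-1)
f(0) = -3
Pure geometric recurrence with ratio -1.
By induction f(n) = f(0) · (-1)^n = - 3 \left(-1\right)^{n}.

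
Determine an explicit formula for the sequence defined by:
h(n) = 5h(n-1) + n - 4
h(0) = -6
First-order linear with linear forcing.
Homogeneous solution: h_h(n) = A·(5)^n.
Try particular h_p(n) = pn + q. Substituting:
  pn + q = 5(p(n-1) + q) + n - 4.
Matching the n-coefficient: p = 5p + 1 ⇒ p = - \frac{1}{4}.
Matching constants: q = -5p + 5q - 4 ⇒ q = \frac{11}{16}.
General: h(n) = A·(5)^n - \frac{n}{4} + \frac{11}{16}.
Apply h(0) = -6: A + \frac{11}{16} = -6 ⇒ A = - \frac{107}{16}.
So h(n) = - \frac{107 \cdot 5^{n}}{16} - \frac{n}{4} + \frac{11}{16}.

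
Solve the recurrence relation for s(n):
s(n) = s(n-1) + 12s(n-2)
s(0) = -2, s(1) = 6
Characteristic equation: x² - x - 12 = 0, which factors as (x - (4))(x - (-3)) = 0.
Roots r₁ = 4, r₂ = -3 (distinct).
General solution: s(n) = A·(4)^n + B·(-3)^n.
From s(0) = -2: A + B = -2.
From s(1) = 6: 4A - 3B = 6.
Solving: A = 0, B = -2.
So s(n) = - 2 \left(-3\right)^{n}.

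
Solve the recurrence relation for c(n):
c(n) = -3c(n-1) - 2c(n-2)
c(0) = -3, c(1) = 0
Characteristic equation: x² + 3x + 2 = 0, which factors as (x - (-2))(x - (-1)) = 0.
Roots r₁ = -2, r₂ = -1 (distinct).
General solution: c(n) = A·(-2)^n + B·(-1)^n.
From c(0) = -3: A + B = -3.
From c(1) = 0: -2A - B = 0.
Solving: A = 3, B = -6.
So c(n) = - 6 \left(-1\right)^{n} + 3 \left(-2\right)^{n}.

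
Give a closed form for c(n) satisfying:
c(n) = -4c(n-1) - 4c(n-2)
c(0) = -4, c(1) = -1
Characteristic equation: x² + 4x + 4 = 0, which is (x - (-2))².
Repeated root r = -2.
General solution: c(n) = (A + Bn)·(-2)^n.
From c(0) = -4: A = -4.
From c(1) = -1: (A + B)·(-2) = -1 ⇒ B = \frac{9}{2}.
So c(n) = \left(\frac{9 n}{2} - 4\right) \cdot (-2)^n.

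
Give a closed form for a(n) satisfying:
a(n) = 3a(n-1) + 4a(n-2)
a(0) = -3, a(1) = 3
Characteristic equation: x² - 3x - 4 = 0, which factors as (x - (-1))(x - (4)) = 0.
Roots r₁ = -1, r₂ = 4 (distinct).
General solution: a(n) = A·(-1)^n + B·(4)^n.
From a(0) = -3: A + B = -3.
From a(1) = 3: -A + 4B = 3.
Solving: A = -3, B = 0.
So a(n) = - 3 \left(-1\right)^{n}.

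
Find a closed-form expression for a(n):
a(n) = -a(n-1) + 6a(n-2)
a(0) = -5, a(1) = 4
Characteristic equation: x² + x - 6 = 0, which factors as (x - (2))(x - (-3)) = 0.
Roots r₁ = 2, r₂ = -3 (distinct).
General solution: a(n) = A·(2)^n + B·(-3)^n.
From a(0) = -5: A + B = -5.
From a(1) = 4: 2A - 3B = 4.
Solving: A = - \frac{11}{5}, B = - \frac{14}{5}.
So a(n) = - \frac{14 \left(-3\right)^{n}}{5} - \frac{11 \cdot 2^{n}}{5}.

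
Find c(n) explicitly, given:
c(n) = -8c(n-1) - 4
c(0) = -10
First-order linear non-homogeneous.
Homogeneous solution: c_h(n) = A·(-8)^n.
Try constant particular solution c_p = K: K = -8K - 4 ⇒ K = - \frac{4}{9}.
General: c(n) = A·(-8)^n - \frac{4}{9}.
Apply c(0) = -10: A - \frac{4}{9} = -10 ⇒ A = - \frac{86}{9}.
So c(n) = - \frac{86 \left(-8\right)^{n}}{9} - \frac{4}{9}.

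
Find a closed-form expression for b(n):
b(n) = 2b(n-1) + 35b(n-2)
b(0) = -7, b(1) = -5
Characteristic equation: x² - 2x - 35 = 0, which factors as (x - (7))(x - (-5)) = 0.
Roots r₁ = 7, r₂ = -5 (distinct).
General solution: b(n) = A·(7)^n + B·(-5)^n.
From b(0) = -7: A + B = -7.
From b(1) = -5: 7A - 5B = -5.
Solving: A = - \frac{10}{3}, B = - \frac{11}{3}.
So b(n) = - \frac{11 \left(-5\right)^{n}}{3} - \frac{10 \cdot 7^{n}}{3}.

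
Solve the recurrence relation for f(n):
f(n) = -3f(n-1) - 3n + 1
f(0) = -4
First-order linear with linear forcing.
Homogeneous solution: f_h(n) = A·(-3)^n.
Try particular f_p(n) = pn + q. Substituting:
  pn + q = -3(p(n-1) + q) - 3n + 1.
Matching the n-coefficient: p = -3p - 3 ⇒ p = - \frac{3}{4}.
Matching constants: q = 3p - 3q + 1 ⇒ q = - \frac{5}{16}.
General: f(n) = A·(-3)^n - \frac{3 n}{4} - \frac{5}{16}.
Apply f(0) = -4: A - \frac{5}{16} = -4 ⇒ A = - \frac{59}{16}.
So f(n) = - \frac{59 \left(-3\right)^{n}}{16} - \frac{3 n}{4} - \frac{5}{16}.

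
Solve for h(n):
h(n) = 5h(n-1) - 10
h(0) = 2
First-order linear non-homogeneous.
Homogeneous solution: h_h(n) = A·(5)^n.
Try constant particular solution h_p = K: K = 5K - 10 ⇒ K = \frac{5}{2}.
General: h(n) = A·(5)^n + \frac{5}{2}.
Apply h(0) = 2: A + \frac{5}{2} = 2 ⇒ A = - \frac{1}{2}.
So h(n) = \frac{5}{2} - \frac{5^{n}}{2}.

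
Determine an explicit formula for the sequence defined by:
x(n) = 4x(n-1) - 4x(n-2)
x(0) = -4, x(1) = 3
Characteristic equation: x² - 4x + 4 = 0, which is (x - (2))².
Repeated root r = 2.
General solution: x(n) = (A + Bn)·(2)^n.
From x(0) = -4: A = -4.
From x(1) = 3: (A + B)·(2) = 3 ⇒ B = \frac{11}{2}.
So x(n) = \left(\frac{11 n}{2} - 4\right) \cdot (2)^n.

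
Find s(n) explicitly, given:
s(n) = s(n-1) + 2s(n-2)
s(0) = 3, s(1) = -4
Characteristic equation: x² - x - 2 = 0, which factors as (x - (2))(x - (-1)) = 0.
Roots r₁ = 2, r₂ = -1 (distinct).
General solution: s(n) = A·(2)^n + B·(-1)^n.
From s(0) = 3: A + B = 3.
From s(1) = -4: 2A - B = -4.
Solving: A = - \frac{1}{3}, B = \frac{10}{3}.
So s(n) = \frac{10 \left(-1\right)^{n}}{3} - \frac{2^{n}}{3}.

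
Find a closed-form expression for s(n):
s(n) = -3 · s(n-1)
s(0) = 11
Pure geometric recurrence with ratio -3.
By induction s(n) = s(0) · (-3)^n = 11 \left(-3\right)^{n}.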